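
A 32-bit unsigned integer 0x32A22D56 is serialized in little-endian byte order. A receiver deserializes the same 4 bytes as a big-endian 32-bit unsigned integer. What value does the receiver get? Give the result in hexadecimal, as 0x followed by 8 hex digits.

0x562DA232

Stored little-endian, the bytes at ascending addresses are 56 2D A2 32.
Read back as big-endian, the last byte is least significant, giving 0x562DA232.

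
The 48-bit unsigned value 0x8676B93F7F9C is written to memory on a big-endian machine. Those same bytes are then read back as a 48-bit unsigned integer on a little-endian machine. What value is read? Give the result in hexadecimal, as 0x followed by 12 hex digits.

Stored big-endian, the bytes at ascending addresses are 86 76 B9 3F 7F 9C.
Read back as little-endian, the first byte is least significant, giving 0x9C7F3FB97686.

0x9C7F3FB97686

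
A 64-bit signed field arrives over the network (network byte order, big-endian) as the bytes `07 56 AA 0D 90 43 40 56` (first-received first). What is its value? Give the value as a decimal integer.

Big-endian: lowest address holds the most-significant byte.
The bytes are already most-significant first: 0x0756AA0D90434056.
0x0756AA0D90434056 = 528796981494235222.

528796981494235222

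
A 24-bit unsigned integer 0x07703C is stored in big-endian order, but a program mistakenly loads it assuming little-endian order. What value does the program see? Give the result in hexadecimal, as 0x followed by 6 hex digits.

Stored big-endian, the bytes at ascending addresses are 07 70 3C.
Read back as little-endian, the first byte is least significant, giving 0x3C7007.

0x3C7007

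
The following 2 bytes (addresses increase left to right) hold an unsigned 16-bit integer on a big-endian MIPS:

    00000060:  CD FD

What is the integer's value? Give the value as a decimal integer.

In big-endian order the high byte comes first in memory.
The bytes are already most-significant first: 0xCDFD.
0xCDFD = 52733.

52733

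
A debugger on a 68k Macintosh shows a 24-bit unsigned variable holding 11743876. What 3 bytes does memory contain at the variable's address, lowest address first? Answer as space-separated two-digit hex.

B3 32 84

11743876 in hexadecimal, padded to 24 bits, is 0xB33284.
Split into bytes (most-significant first): B3 32 84.
Big-endian: lowest address holds the most-significant byte.
So the memory order matches the most-significant-first order: B3 32 84.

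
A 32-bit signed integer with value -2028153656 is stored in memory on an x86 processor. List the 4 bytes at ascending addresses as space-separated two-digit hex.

C8 D4 1C 87

Two's complement of -2028153656 in 32 bits: 2028153656 = 0x78E32B38; invert → 0x871CD4C7; add 1 → 0x871CD4C8.
Split into bytes (most-significant first): 87 1C D4 C8.
Little-endian: lowest address holds the least-significant byte.
So at ascending addresses the bytes are C8 D4 1C 87.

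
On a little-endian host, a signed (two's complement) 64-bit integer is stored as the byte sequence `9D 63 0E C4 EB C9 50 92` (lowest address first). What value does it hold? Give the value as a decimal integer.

-7903595331591445603

In little-endian order the low byte comes first in memory.
Reassemble most-significant byte first: 92 50 C9 EB C4 0E 63 9D → 0x9250C9EBC40E639D.
Top bit is set, so as a signed 64-bit value this is 0x9250C9EBC40E639D − 2^64 = -7903595331591445603.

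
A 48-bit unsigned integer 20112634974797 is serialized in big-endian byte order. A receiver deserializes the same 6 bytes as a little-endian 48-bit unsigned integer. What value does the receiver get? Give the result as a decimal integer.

20112634974797 in 48-bit hexadecimal is 0x124AD676924D.
Stored big-endian, the bytes at ascending addresses are 12 4A D6 76 92 4D.
Read back as little-endian, the first byte is least significant, giving 0x4D9276D64A12.
0x4D9276D64A12 = 85291454319122.

85291454319122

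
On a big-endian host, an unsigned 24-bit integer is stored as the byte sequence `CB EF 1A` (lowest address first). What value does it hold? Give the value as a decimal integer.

13365018

Big-endian: lowest address holds the most-significant byte.
The bytes are already most-significant first: 0xCBEF1A.
0xCBEF1A = 13365018.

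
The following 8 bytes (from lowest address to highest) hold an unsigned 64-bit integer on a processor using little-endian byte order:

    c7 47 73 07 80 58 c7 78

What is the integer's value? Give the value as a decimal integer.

8703022111820826567

In little-endian order the low byte comes first in memory.
Reassemble most-significant byte first: 78 C7 58 80 07 73 47 C7 → 0x78C75880077347C7.
0x78C75880077347C7 = 8703022111820826567.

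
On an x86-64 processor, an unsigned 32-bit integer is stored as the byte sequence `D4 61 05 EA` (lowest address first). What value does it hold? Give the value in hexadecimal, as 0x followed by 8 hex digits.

0xEA0561D4

Little-endian stores the least-significant byte at the lowest address.
Reassemble most-significant byte first: EA 05 61 D4 → 0xEA0561D4.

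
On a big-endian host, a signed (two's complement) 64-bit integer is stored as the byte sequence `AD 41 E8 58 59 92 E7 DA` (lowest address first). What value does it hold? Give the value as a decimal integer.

Big-endian: lowest address holds the most-significant byte.
The bytes are already most-significant first: 0xAD41E8585992E7DA.
Top bit is set, so as a signed 64-bit value this is 0xAD41E8585992E7DA − 2^64 = -5962228965504260134.

-5962228965504260134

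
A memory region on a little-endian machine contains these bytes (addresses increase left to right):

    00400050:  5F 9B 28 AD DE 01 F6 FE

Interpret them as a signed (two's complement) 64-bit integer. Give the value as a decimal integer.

Little-endian stores the least-significant byte at the lowest address.
Reassemble most-significant byte first: FE F6 01 DE AD 28 9B 5F → 0xFEF601DEAD289B5F.
Top bit is set, so as a signed 64-bit value this is 0xFEF601DEAD289B5F − 2^64 = -74870287905547425.

-74870287905547425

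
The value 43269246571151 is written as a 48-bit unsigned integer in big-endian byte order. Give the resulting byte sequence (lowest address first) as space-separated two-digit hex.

43269246571151 in hexadecimal, padded to 48 bits, is 0x275A6812528F.
Split into bytes (most-significant first): 27 5A 68 12 52 8F.
Big-endian: lowest address holds the most-significant byte.
So the memory order matches the most-significant-first order: 27 5A 68 12 52 8F.

27 5A 68 12 52 8F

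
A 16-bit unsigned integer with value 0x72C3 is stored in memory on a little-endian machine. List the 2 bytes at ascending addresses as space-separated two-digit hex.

C3 72

Split into bytes (most-significant first): 72 C3.
Little-endian: lowest address holds the least-significant byte.
So at ascending addresses the bytes are C3 72.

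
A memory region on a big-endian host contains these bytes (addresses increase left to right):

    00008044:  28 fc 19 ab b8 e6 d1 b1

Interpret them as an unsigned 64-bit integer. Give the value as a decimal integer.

2953263680980439473

In big-endian order the high byte comes first in memory.
The bytes are already most-significant first: 0x28FC19ABB8E6D1B1.
0x28FC19ABB8E6D1B1 = 2953263680980439473.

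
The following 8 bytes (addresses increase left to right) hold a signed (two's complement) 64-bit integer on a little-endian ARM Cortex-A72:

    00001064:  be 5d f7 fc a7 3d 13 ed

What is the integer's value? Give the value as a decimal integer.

Little-endian stores the least-significant byte at the lowest address.
Reassemble most-significant byte first: ED 13 3D A7 FC F7 5D BE → 0xED133DA7FCF75DBE.
Top bit is set, so as a signed 64-bit value this is 0xED133DA7FCF75DBE − 2^64 = -1363678470450225730.

-1363678470450225730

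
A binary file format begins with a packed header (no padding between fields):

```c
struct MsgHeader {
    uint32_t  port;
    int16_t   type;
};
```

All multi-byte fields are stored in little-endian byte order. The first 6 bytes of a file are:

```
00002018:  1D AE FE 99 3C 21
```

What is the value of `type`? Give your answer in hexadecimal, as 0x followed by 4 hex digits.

0x213C

`type` follows `port` (4 bytes), so it starts at byte offset 4 and occupies 2 bytes.
Bytes at offsets 4..5: 3C 21.
Little-endian: lowest address holds the least-significant byte.
Reassemble most-significant byte first: 21 3C → 0x213C.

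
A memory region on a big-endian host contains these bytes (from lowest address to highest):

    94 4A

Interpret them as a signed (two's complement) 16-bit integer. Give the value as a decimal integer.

In big-endian order the high byte comes first in memory.
The bytes are already most-significant first: 0x944A.
Top bit is set, so as a signed 16-bit value this is 0x944A − 2^16 = -27574.

-27574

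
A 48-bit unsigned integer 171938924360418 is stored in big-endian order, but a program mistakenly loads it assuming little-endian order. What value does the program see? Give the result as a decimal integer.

171938924360418 in 48-bit hexadecimal is 0x9C60A68272E2.
Stored big-endian, the bytes at ascending addresses are 9C 60 A6 82 72 E2.
Read back as little-endian, the first byte is least significant, giving 0xE27282A6609C.
0xE27282A6609C = 248981446090908.

248981446090908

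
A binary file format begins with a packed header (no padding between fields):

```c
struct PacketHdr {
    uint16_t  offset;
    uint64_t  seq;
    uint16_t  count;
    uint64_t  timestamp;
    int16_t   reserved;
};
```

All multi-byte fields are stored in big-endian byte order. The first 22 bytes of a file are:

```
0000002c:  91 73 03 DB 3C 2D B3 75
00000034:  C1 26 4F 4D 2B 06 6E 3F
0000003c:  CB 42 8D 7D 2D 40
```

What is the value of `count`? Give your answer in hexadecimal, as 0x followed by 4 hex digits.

0x4F4D

`count` follows `offset` (2 B), `seq` (8 B), so it starts at offset 2 + 8 = 10 and occupies 2 bytes.
Bytes at offsets 10..11: 4F 4D.
Big-endian stores the most-significant byte at the lowest address.
The bytes are already most-significant first: 0x4F4D.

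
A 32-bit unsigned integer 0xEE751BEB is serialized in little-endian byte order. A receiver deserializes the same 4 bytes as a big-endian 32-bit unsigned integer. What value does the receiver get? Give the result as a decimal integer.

3944445422

Stored little-endian, the bytes at ascending addresses are EB 1B 75 EE.
Read back as big-endian, the last byte is least significant, giving 0xEB1B75EE.
0xEB1B75EE = 3944445422.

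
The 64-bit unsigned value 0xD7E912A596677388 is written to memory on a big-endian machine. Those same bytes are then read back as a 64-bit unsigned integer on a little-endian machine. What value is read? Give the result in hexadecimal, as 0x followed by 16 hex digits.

Stored big-endian, the bytes at ascending addresses are D7 E9 12 A5 96 67 73 88.
Read back as little-endian, the first byte is least significant, giving 0x88736796A512E9D7.

0x88736796A512E9D7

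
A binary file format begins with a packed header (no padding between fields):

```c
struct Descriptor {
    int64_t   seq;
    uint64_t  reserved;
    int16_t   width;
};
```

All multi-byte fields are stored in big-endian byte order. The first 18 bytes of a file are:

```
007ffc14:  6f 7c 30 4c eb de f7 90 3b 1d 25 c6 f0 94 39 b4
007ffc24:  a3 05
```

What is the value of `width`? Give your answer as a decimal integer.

`width` follows `seq` (8 B), `reserved` (8 B), so it starts at offset 8 + 8 = 16 and occupies 2 bytes.
Bytes at offsets 16..17: A3 05.
Big-endian: lowest address holds the most-significant byte.
The bytes are already most-significant first: 0xA305.
Top bit is set, so as a signed 16-bit value this is 0xA305 − 2^16 = -23803.

-23803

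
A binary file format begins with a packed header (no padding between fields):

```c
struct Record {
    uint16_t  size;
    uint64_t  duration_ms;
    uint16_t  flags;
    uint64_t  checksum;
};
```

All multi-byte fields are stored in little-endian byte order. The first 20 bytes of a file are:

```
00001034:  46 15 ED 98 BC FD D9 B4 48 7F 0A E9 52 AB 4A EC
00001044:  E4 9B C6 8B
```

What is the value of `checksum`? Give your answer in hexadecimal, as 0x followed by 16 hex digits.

`checksum` follows `size` (2 B), `duration_ms` (8 B), `flags` (2 B), so it starts at offset 2 + 8 + 2 = 12 and occupies 8 bytes.
Bytes at offsets 12..19: 52 AB 4A EC E4 9B C6 8B.
Little-endian stores the least-significant byte at the lowest address.
Reassemble most-significant byte first: 8B C6 9B E4 EC 4A AB 52 → 0x8BC69BE4EC4AAB52.

0x8BC69BE4EC4AAB52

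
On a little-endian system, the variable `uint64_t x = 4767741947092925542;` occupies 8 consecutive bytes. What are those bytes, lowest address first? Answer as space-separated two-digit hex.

66 FC 33 51 0A 6C 2A 42

4767741947092925542 in hexadecimal, padded to 64 bits, is 0x422A6C0A5133FC66.
Split into bytes (most-significant first): 42 2A 6C 0A 51 33 FC 66.
In little-endian order the low byte comes first in memory.
So at ascending addresses the bytes are 66 FC 33 51 0A 6C 2A 42.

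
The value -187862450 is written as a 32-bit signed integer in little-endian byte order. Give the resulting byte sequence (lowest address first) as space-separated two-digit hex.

4E 72 CD F4

Two's complement of -187862450 in 32 bits: 187862450 = 0x0B328DB2; invert → 0xF4CD724D; add 1 → 0xF4CD724E.
Split into bytes (most-significant first): F4 CD 72 4E.
In little-endian order the low byte comes first in memory.
So at ascending addresses the bytes are 4E 72 CD F4.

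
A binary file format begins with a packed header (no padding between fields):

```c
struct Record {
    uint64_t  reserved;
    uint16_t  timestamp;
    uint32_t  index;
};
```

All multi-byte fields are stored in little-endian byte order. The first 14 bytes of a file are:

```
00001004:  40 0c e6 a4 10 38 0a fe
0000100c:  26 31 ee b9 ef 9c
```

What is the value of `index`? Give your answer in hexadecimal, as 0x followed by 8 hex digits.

0x9CEFB9EE

`index` follows `reserved` (8 B), `timestamp` (2 B), so it starts at offset 8 + 2 = 10 and occupies 4 bytes.
Bytes at offsets 10..13: EE B9 EF 9C.
In little-endian order the low byte comes first in memory.
Reassemble most-significant byte first: 9C EF B9 EE → 0x9CEFB9EE.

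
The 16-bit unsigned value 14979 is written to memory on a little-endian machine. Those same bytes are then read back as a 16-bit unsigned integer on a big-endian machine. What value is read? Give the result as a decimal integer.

14979 in 16-bit hexadecimal is 0x3A83.
Stored little-endian, the bytes at ascending addresses are 83 3A.
Read back as big-endian, the last byte is least significant, giving 0x833A.
0x833A = 33594.

33594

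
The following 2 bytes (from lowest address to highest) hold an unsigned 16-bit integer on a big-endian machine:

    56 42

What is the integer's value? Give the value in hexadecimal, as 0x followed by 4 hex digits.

0x5642

In big-endian order the high byte comes first in memory.
The bytes are already most-significant first: 0x5642.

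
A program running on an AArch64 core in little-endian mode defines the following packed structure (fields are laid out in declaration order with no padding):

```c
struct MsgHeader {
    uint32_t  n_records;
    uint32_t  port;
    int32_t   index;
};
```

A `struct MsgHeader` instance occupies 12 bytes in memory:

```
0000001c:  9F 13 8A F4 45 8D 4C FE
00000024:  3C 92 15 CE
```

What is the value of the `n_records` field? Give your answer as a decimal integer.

`n_records` is the first field, at byte offset 0, occupying 4 bytes.
Bytes at offsets 0..3: 9F 13 8A F4.
Little-endian: lowest address holds the least-significant byte.
Reassemble most-significant byte first: F4 8A 13 9F → 0xF48A139F.
0xF48A139F = 4102689695.

4102689695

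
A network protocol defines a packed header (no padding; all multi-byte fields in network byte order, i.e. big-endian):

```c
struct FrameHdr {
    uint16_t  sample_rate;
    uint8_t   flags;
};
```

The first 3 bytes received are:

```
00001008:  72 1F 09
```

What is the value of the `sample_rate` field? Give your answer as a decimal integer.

`sample_rate` is the first field, at byte offset 0, occupying 2 bytes.
Bytes at offsets 0..1: 72 1F.
Big-endian: lowest address holds the most-significant byte.
The bytes are already most-significant first: 0x721F.
0x721F = 29215.

29215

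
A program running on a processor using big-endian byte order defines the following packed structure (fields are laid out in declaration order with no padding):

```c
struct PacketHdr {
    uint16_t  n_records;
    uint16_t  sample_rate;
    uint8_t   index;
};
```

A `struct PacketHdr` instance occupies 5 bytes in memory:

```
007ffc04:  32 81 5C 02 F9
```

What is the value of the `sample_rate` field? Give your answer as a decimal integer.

`sample_rate` follows `n_records` (2 bytes), so it starts at byte offset 2 and occupies 2 bytes.
Bytes at offsets 2..3: 5C 02.
Big-endian stores the most-significant byte at the lowest address.
The bytes are already most-significant first: 0x5C02.
0x5C02 = 23554.

23554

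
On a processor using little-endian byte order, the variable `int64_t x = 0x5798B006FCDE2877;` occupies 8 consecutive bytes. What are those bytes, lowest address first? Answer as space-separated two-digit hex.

Split into bytes (most-significant first): 57 98 B0 06 FC DE 28 77.
Little-endian stores the least-significant byte at the lowest address.
So at ascending addresses the bytes are 77 28 DE FC 06 B0 98 57.

77 28 DE FC 06 B0 98 57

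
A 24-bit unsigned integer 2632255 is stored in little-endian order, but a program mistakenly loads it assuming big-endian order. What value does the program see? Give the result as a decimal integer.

2632255 in 24-bit hexadecimal is 0x282A3F.
Stored little-endian, the bytes at ascending addresses are 3F 2A 28.
Read back as big-endian, the last byte is least significant, giving 0x3F2A28.
0x3F2A28 = 4139560.

4139560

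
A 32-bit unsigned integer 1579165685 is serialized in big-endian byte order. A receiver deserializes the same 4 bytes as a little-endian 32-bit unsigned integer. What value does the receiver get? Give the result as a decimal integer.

4112982110

1579165685 in 32-bit hexadecimal is 0x5E2027F5.
Stored big-endian, the bytes at ascending addresses are 5E 20 27 F5.
Read back as little-endian, the first byte is least significant, giving 0xF527205E.
0xF527205E = 4112982110.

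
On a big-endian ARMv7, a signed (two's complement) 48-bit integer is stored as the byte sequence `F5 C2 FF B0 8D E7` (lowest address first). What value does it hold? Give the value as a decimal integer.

-11257114489369

Big-endian stores the most-significant byte at the lowest address.
The bytes are already most-significant first: 0xF5C2FFB08DE7.
Top bit is set, so as a signed 48-bit value this is 0xF5C2FFB08DE7 − 2^48 = -11257114489369.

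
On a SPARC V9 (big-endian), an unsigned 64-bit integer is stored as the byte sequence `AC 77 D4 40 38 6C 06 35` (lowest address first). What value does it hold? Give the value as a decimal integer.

12427635069041772085

In big-endian order the high byte comes first in memory.
The bytes are already most-significant first: 0xAC77D440386C0635.
0xAC77D440386C0635 = 12427635069041772085.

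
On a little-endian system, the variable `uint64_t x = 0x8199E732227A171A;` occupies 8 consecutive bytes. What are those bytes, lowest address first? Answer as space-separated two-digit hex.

1A 17 7A 22 32 E7 99 81

Split into bytes (most-significant first): 81 99 E7 32 22 7A 17 1A.
In little-endian order the low byte comes first in memory.
So at ascending addresses the bytes are 1A 17 7A 22 32 E7 99 81.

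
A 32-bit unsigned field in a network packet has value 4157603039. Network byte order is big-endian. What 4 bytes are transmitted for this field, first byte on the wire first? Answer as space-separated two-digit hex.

4157603039 in hexadecimal, padded to 32 bits, is 0xF7CFFCDF.
Split into bytes (most-significant first): F7 CF FC DF.
Big-endian stores the most-significant byte at the lowest address.
So the memory order matches the most-significant-first order: F7 CF FC DF.

F7 CF FC DF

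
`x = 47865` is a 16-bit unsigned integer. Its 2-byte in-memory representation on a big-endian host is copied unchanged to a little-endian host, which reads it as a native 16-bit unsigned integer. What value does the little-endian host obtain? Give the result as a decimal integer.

63930

47865 in 16-bit hexadecimal is 0xBAF9.
Stored big-endian, the bytes at ascending addresses are BA F9.
Read back as little-endian, the first byte is least significant, giving 0xF9BA.
0xF9BA = 63930.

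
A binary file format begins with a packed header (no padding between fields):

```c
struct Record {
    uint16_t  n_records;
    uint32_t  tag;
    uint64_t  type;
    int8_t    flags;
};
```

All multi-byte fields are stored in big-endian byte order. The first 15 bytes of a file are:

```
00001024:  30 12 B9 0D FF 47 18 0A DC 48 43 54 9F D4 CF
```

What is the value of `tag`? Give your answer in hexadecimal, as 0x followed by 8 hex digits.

`tag` follows `n_records` (2 bytes), so it starts at byte offset 2 and occupies 4 bytes.
Bytes at offsets 2..5: B9 0D FF 47.
In big-endian order the high byte comes first in memory.
The bytes are already most-significant first: 0xB90DFF47.

0xB90DFF47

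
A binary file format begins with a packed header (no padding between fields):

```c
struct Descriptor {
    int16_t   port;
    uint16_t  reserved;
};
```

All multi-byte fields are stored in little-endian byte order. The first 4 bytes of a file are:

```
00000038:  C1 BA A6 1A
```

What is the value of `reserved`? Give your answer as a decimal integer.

`reserved` follows `port` (2 bytes), so it starts at byte offset 2 and occupies 2 bytes.
Bytes at offsets 2..3: A6 1A.
Little-endian: lowest address holds the least-significant byte.
Reassemble most-significant byte first: 1A A6 → 0x1AA6.
0x1AA6 = 6822.

6822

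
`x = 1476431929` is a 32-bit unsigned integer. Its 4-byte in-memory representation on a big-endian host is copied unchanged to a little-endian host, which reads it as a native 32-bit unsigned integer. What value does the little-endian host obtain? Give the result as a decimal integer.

965738584

1476431929 in 32-bit hexadecimal is 0x58009039.
Stored big-endian, the bytes at ascending addresses are 58 00 90 39.
Read back as little-endian, the first byte is least significant, giving 0x39900058.
0x39900058 = 965738584.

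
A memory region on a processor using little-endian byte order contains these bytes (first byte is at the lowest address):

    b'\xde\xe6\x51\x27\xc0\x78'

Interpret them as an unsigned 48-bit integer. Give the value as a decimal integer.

In little-endian order the low byte comes first in memory.
Reassemble most-significant byte first: 78 C0 27 51 E6 DE → 0x78C02751E6DE.
0x78C02751E6DE = 132766688732894.

132766688732894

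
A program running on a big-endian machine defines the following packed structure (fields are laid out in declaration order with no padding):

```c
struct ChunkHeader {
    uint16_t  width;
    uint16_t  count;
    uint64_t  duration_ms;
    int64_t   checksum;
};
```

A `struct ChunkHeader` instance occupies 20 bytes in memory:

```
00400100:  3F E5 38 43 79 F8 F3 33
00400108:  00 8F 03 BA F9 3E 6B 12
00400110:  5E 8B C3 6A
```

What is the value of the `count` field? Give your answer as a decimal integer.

14403

`count` follows `width` (2 bytes), so it starts at byte offset 2 and occupies 2 bytes.
Bytes at offsets 2..3: 38 43.
Big-endian stores the most-significant byte at the lowest address.
The bytes are already most-significant first: 0x3843.
0x3843 = 14403.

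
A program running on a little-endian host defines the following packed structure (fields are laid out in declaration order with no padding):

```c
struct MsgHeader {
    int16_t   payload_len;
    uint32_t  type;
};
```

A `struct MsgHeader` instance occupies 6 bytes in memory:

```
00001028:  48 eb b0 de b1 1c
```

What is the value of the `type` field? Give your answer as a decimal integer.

481418928

`type` follows `payload_len` (2 bytes), so it starts at byte offset 2 and occupies 4 bytes.
Bytes at offsets 2..5: B0 DE B1 1C.
Little-endian: lowest address holds the least-significant byte.
Reassemble most-significant byte first: 1C B1 DE B0 → 0x1CB1DEB0.
0x1CB1DEB0 = 481418928.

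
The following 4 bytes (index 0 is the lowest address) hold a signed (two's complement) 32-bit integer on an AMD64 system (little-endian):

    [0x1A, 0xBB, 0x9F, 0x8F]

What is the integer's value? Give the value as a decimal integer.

-1885357286

Little-endian stores the least-significant byte at the lowest address.
Reassemble most-significant byte first: 8F 9F BB 1A → 0x8F9FBB1A.
Top bit is set, so as a signed 32-bit value this is 0x8F9FBB1A − 2^32 = -1885357286.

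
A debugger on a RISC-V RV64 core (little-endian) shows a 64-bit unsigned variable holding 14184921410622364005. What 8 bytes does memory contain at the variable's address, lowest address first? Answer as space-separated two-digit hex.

14184921410622364005 in hexadecimal, padded to 64 bits, is 0xC4DAF6DE36FA9965.
Split into bytes (most-significant first): C4 DA F6 DE 36 FA 99 65.
In little-endian order the low byte comes first in memory.
So at ascending addresses the bytes are 65 99 FA 36 DE F6 DA C4.

65 99 FA 36 DE F6 DA C4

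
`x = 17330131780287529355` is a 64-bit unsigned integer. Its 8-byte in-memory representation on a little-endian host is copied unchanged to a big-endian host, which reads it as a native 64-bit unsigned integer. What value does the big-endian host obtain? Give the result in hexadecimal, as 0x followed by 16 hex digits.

0x8B01BF0209FF80F0

17330131780287529355 in 64-bit hexadecimal is 0xF080FF0902BF018B.
Stored little-endian, the bytes at ascending addresses are 8B 01 BF 02 09 FF 80 F0.
Read back as big-endian, the last byte is least significant, giving 0x8B01BF0209FF80F0.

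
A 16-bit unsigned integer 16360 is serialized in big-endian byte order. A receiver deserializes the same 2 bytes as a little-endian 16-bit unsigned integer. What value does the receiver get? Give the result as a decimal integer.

16360 in 16-bit hexadecimal is 0x3FE8.
Stored big-endian, the bytes at ascending addresses are 3F E8.
Read back as little-endian, the first byte is least significant, giving 0xE83F.
0xE83F = 59455.

59455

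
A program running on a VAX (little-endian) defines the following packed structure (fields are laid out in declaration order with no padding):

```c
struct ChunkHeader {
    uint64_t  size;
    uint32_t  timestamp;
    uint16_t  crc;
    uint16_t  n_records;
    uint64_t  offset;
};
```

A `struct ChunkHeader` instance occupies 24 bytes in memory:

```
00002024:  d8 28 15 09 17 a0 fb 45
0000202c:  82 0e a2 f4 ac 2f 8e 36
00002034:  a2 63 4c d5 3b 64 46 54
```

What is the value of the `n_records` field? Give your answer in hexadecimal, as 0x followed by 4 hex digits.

`n_records` follows `size` (8 B), `timestamp` (4 B), `crc` (2 B), so it starts at offset 8 + 4 + 2 = 14 and occupies 2 bytes.
Bytes at offsets 14..15: 8E 36.
Little-endian: lowest address holds the least-significant byte.
Reassemble most-significant byte first: 36 8E → 0x368E.

0x368E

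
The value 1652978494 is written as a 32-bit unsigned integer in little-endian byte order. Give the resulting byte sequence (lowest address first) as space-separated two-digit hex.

3E 73 86 62

1652978494 in hexadecimal, padded to 32 bits, is 0x6286733E.
Split into bytes (most-significant first): 62 86 73 3E.
Little-endian stores the least-significant byte at the lowest address.
So at ascending addresses the bytes are 3E 73 86 62.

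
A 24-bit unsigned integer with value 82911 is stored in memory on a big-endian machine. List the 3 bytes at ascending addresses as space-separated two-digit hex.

82911 in hexadecimal, padded to 24 bits, is 0x0143DF.
Split into bytes (most-significant first): 01 43 DF.
Big-endian stores the most-significant byte at the lowest address.
So the memory order matches the most-significant-first order: 01 43 DF.

01 43 DF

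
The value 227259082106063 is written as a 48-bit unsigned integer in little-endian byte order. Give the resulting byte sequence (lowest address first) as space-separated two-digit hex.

227259082106063 in hexadecimal, padded to 48 bits, is 0xCEB0E0DC64CF.
Split into bytes (most-significant first): CE B0 E0 DC 64 CF.
Little-endian: lowest address holds the least-significant byte.
So at ascending addresses the bytes are CF 64 DC E0 B0 CE.

CF 64 DC E0 B0 CE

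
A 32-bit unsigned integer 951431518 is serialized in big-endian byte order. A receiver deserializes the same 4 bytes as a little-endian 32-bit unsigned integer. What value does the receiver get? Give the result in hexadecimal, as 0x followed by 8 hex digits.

951431518 in 32-bit hexadecimal is 0x38B5B15E.
Stored big-endian, the bytes at ascending addresses are 38 B5 B1 5E.
Read back as little-endian, the first byte is least significant, giving 0x5EB1B538.

0x5EB1B538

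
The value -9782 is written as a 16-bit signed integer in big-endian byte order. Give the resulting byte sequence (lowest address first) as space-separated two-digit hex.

Two's complement of -9782 in 16 bits: 9782 = 0x2636; invert → 0xD9C9; add 1 → 0xD9CA.
Split into bytes (most-significant first): D9 CA.
Big-endian: lowest address holds the most-significant byte.
So the memory order matches the most-significant-first order: D9 CA.

D9 CA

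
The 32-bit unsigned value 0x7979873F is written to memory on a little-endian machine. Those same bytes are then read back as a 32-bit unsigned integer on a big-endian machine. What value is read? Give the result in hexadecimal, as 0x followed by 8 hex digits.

0x3F877979

Stored little-endian, the bytes at ascending addresses are 3F 87 79 79.
Read back as big-endian, the last byte is least significant, giving 0x3F877979.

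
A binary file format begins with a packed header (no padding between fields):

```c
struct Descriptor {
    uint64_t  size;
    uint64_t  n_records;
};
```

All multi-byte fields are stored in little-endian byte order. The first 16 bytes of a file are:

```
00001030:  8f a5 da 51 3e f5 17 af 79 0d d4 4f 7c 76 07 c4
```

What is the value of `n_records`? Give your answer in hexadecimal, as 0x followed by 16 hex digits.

`n_records` follows `size` (8 bytes), so it starts at byte offset 8 and occupies 8 bytes.
Bytes at offsets 8..15: 79 0D D4 4F 7C 76 07 C4.
Little-endian stores the least-significant byte at the lowest address.
Reassemble most-significant byte first: C4 07 76 7C 4F D4 0D 79 → 0xC407767C4FD40D79.

0xC407767C4FD40D79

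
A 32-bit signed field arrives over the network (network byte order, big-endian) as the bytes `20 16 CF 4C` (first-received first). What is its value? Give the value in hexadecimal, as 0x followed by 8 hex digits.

0x2016CF4C

In big-endian order the high byte comes first in memory.
The bytes are already most-significant first: 0x2016CF4C.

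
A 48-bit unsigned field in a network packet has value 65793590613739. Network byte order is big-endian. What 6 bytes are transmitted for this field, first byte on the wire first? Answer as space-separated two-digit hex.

3B D6 C3 98 D6 EB

65793590613739 in hexadecimal, padded to 48 bits, is 0x3BD6C398D6EB.
Split into bytes (most-significant first): 3B D6 C3 98 D6 EB.
In big-endian order the high byte comes first in memory.
So the memory order matches the most-significant-first order: 3B D6 C3 98 D6 EB.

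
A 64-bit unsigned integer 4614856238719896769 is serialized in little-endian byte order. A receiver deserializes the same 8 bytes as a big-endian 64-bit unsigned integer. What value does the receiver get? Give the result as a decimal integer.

4614856238719896769 in 64-bit hexadecimal is 0x400B434C6E650CC1.
Stored little-endian, the bytes at ascending addresses are C1 0C 65 6E 4C 43 0B 40.
Read back as big-endian, the last byte is least significant, giving 0xC10C656E4C430B40.
0xC10C656E4C430B40 = 13910604873440889664.

13910604873440889664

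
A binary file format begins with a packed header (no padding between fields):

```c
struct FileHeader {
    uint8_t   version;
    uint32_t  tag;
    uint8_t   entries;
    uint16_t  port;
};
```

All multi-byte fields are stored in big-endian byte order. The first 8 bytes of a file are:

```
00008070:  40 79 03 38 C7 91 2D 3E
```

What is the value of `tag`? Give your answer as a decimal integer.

2030254279

`tag` follows `version` (1 byte), so it starts at byte offset 1 and occupies 4 bytes.
Bytes at offsets 1..4: 79 03 38 C7.
Big-endian: lowest address holds the most-significant byte.
The bytes are already most-significant first: 0x790338C7.
0x790338C7 = 2030254279.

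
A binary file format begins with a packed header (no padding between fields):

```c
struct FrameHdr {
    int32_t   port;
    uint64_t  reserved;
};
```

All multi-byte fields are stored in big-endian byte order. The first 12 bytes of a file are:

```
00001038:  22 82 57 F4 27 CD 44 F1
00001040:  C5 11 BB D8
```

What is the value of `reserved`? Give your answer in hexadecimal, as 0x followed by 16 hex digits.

`reserved` follows `port` (4 bytes), so it starts at byte offset 4 and occupies 8 bytes.
Bytes at offsets 4..11: 27 CD 44 F1 C5 11 BB D8.
In big-endian order the high byte comes first in memory.
The bytes are already most-significant first: 0x27CD44F1C511BBD8.

0x27CD44F1C511BBD8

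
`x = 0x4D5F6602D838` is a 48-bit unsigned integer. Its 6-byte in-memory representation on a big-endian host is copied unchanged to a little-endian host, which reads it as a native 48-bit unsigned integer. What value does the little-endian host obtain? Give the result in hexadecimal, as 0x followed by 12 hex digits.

0x38D802665F4D

Stored big-endian, the bytes at ascending addresses are 4D 5F 66 02 D8 38.
Read back as little-endian, the first byte is least significant, giving 0x38D802665F4D.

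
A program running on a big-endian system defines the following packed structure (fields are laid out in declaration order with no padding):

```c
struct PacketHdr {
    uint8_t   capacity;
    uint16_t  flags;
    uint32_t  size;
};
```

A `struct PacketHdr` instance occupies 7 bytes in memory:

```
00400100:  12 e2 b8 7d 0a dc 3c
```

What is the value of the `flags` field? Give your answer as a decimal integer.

`flags` follows `capacity` (1 byte), so it starts at byte offset 1 and occupies 2 bytes.
Bytes at offsets 1..2: E2 B8.
Big-endian: lowest address holds the most-significant byte.
The bytes are already most-significant first: 0xE2B8.
0xE2B8 = 58040.

58040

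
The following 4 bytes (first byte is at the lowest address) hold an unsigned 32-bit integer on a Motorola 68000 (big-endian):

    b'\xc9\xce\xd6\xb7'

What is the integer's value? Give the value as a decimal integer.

Big-endian: lowest address holds the most-significant byte.
The bytes are already most-significant first: 0xC9CED6B7.
0xC9CED6B7 = 3385775799.

3385775799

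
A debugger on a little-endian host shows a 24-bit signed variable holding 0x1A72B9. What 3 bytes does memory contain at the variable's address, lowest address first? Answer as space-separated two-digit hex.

Split into bytes (most-significant first): 1A 72 B9.
Little-endian: lowest address holds the least-significant byte.
So at ascending addresses the bytes are B9 72 1A.

B9 72 1A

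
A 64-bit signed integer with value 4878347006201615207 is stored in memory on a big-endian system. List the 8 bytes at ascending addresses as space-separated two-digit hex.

43 B3 5E C1 6B BC D3 67

4878347006201615207 in hexadecimal, padded to 64 bits, is 0x43B35EC16BBCD367.
Split into bytes (most-significant first): 43 B3 5E C1 6B BC D3 67.
Big-endian stores the most-significant byte at the lowest address.
So the memory order matches the most-significant-first order: 43 B3 5E C1 6B BC D3 67.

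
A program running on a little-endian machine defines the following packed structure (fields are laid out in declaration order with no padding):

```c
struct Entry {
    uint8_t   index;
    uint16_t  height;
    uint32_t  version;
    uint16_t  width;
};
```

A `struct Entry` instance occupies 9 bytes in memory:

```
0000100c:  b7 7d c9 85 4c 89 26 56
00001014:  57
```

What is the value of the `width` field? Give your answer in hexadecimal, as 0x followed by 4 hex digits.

`width` follows `index` (1 B), `height` (2 B), `version` (4 B), so it starts at offset 1 + 2 + 4 = 7 and occupies 2 bytes.
Bytes at offsets 7..8: 56 57.
Little-endian: lowest address holds the least-significant byte.
Reassemble most-significant byte first: 57 56 → 0x5756.

0x5756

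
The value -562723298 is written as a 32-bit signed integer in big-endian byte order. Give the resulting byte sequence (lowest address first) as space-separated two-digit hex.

DE 75 86 1E

Two's complement of -562723298 in 32 bits: 562723298 = 0x218A79E2; invert → 0xDE75861D; add 1 → 0xDE75861E.
Split into bytes (most-significant first): DE 75 86 1E.
In big-endian order the high byte comes first in memory.
So the memory order matches the most-significant-first order: DE 75 86 1E.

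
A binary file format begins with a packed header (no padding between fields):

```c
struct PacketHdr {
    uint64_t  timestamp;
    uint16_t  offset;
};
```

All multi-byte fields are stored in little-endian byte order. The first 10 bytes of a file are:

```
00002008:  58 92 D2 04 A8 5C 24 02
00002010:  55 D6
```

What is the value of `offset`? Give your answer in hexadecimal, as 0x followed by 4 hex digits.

0xD655

`offset` follows `timestamp` (8 bytes), so it starts at byte offset 8 and occupies 2 bytes.
Bytes at offsets 8..9: 55 D6.
Little-endian: lowest address holds the least-significant byte.
Reassemble most-significant byte first: D6 55 → 0xD655.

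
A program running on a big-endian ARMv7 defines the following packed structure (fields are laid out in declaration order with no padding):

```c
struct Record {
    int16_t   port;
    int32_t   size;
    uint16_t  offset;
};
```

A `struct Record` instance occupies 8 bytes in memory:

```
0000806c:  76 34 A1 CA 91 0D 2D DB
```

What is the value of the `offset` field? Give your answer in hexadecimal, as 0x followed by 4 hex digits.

`offset` follows `port` (2 B), `size` (4 B), so it starts at offset 2 + 4 = 6 and occupies 2 bytes.
Bytes at offsets 6..7: 2D DB.
Big-endian stores the most-significant byte at the lowest address.
The bytes are already most-significant first: 0x2DDB.

0x2DDB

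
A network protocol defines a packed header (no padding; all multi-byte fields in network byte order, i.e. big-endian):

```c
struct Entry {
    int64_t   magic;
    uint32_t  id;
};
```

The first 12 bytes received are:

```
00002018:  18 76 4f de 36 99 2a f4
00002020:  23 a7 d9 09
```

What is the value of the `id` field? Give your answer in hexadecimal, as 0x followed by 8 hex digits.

`id` follows `magic` (8 bytes), so it starts at byte offset 8 and occupies 4 bytes.
Bytes at offsets 8..11: 23 A7 D9 09.
In big-endian order the high byte comes first in memory.
The bytes are already most-significant first: 0x23A7D909.

0x23A7D909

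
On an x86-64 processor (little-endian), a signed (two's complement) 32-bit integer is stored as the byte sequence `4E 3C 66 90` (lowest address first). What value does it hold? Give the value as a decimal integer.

-1872348082

In little-endian order the low byte comes first in memory.
Reassemble most-significant byte first: 90 66 3C 4E → 0x90663C4E.
Top bit is set, so as a signed 32-bit value this is 0x90663C4E − 2^32 = -1872348082.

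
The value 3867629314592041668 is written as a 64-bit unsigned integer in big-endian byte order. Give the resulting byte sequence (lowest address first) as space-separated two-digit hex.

3867629314592041668 in hexadecimal, padded to 64 bits, is 0x35AC945EBB256AC4.
Split into bytes (most-significant first): 35 AC 94 5E BB 25 6A C4.
Big-endian: lowest address holds the most-significant byte.
So the memory order matches the most-significant-first order: 35 AC 94 5E BB 25 6A C4.

35 AC 94 5E BB 25 6A C4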